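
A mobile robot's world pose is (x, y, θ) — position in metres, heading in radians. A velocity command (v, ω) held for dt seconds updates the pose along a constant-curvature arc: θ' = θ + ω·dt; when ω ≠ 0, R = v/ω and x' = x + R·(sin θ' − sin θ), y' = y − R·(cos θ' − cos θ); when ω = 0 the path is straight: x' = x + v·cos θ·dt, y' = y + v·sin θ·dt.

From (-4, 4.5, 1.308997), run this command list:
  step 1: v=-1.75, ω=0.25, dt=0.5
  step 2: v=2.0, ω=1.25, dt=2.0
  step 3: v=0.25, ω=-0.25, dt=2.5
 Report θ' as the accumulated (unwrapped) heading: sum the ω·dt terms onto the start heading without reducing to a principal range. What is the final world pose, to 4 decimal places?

(-7.4429, 4.7006, 3.3090)

step 1: θ'=1.4340 (R=-7.0000) → pose (-4.1731, 3.6429, 1.4340)
step 2: θ'=3.9340 (R=1.6000) → pose (-6.8974, 4.9845, 3.9340)
step 3: θ'=3.3090 (R=-1.0000) → pose (-7.4429, 4.7006, 3.3090)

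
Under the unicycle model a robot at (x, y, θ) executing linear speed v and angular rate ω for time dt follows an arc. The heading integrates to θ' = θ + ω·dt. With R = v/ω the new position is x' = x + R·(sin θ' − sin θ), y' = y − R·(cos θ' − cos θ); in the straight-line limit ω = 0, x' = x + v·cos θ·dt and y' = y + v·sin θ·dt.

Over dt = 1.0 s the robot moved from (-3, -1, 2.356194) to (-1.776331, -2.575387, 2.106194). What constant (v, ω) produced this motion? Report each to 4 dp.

Δθ = 2.106194 − 2.356194 = -0.250000
ω = Δθ/dt = -0.250000/1.0 = -0.2500
R = −Δy/(cos θ' − cos θ) = 8.0000
v = R·ω = 8.0000·-0.2500 = -2.0000

v = -2.0000, ω = -0.2500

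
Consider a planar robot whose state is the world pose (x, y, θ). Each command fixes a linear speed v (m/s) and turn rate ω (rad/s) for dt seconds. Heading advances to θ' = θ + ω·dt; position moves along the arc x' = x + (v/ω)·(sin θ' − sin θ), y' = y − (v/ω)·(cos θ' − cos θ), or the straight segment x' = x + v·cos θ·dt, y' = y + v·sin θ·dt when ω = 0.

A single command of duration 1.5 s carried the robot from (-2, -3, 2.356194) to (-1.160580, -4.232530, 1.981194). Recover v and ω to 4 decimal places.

Δθ = 1.981194 − 2.356194 = -0.375000
ω = Δθ/dt = -0.375000/1.5 = -0.2500
R = −Δy/(cos θ' − cos θ) = 4.0000
v = R·ω = 4.0000·-0.2500 = -1.0000

v = -1.0000, ω = -0.2500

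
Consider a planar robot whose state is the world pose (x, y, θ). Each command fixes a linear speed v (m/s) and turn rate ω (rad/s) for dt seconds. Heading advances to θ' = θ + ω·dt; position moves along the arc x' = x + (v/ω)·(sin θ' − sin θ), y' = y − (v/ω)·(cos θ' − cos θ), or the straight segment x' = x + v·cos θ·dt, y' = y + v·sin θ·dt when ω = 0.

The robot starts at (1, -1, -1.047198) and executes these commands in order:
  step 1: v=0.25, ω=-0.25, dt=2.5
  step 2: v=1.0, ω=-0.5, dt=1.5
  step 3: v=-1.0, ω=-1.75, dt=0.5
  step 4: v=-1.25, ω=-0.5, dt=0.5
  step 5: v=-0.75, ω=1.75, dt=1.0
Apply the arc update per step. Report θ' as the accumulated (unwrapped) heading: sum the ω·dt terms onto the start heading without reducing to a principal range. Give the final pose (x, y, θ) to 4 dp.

(2.1078, -2.6435, -1.7972)

step 1: θ'=-1.6722 (R=-1.0000) → pose (1.1288, -1.6012, -1.6722)
step 2: θ'=-2.4222 (R=-2.0000) → pose (0.4570, -2.9032, -2.4222)
step 3: θ'=-3.2972 (R=0.5714) → pose (0.9221, -2.7685, -3.2972)
step 4: θ'=-3.5472 (R=2.5000) → pose (1.5211, -2.9411, -3.5472)
step 5: θ'=-1.7972 (R=-0.4286) → pose (2.1078, -2.6435, -1.7972)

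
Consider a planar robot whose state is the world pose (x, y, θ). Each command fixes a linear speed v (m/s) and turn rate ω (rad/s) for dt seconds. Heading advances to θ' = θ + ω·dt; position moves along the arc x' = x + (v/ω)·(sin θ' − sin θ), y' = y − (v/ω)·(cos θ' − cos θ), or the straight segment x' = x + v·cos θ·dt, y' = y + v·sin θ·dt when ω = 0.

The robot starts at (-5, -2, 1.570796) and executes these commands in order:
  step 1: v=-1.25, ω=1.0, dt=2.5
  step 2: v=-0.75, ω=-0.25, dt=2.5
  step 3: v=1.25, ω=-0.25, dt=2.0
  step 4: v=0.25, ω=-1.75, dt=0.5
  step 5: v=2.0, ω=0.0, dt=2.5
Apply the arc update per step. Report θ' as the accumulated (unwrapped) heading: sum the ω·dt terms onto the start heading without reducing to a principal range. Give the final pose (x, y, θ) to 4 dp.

step 1: θ'=4.0708 (R=-1.2500) → pose (-2.7486, -2.7481, 4.0708)
step 2: θ'=3.4458 (R=3.0000) → pose (-1.2437, -1.6813, 3.4458)
step 3: θ'=2.9458 (R=-5.0000) → pose (-3.7141, -1.8153, 2.9458)
step 4: θ'=2.0708 (R=-0.1429) → pose (-3.8117, -1.7436, 2.0708)
step 5: θ'=2.0708 (straight) → pose (-6.2088, 2.6443, 2.0708)

(-6.2088, 2.6443, 2.0708)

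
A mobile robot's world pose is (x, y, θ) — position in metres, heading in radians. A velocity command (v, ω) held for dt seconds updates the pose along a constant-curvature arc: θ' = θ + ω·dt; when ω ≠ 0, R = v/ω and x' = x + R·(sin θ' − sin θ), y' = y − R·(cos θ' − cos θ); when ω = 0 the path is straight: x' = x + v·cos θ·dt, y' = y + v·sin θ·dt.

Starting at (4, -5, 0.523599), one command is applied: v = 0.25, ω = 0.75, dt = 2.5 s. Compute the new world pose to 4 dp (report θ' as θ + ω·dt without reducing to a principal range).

(4.0588, -4.4658, 2.3986)

θ' = 0.5236 + 0.75·2.5 = 2.3986
R = v/ω = 0.25/0.75 = 0.3333
x' = 4 + 0.3333·(sin 2.3986 − sin 0.5236) = 4.0588
y' = -5 − 0.3333·(cos 2.3986 − cos 0.5236) = -4.4658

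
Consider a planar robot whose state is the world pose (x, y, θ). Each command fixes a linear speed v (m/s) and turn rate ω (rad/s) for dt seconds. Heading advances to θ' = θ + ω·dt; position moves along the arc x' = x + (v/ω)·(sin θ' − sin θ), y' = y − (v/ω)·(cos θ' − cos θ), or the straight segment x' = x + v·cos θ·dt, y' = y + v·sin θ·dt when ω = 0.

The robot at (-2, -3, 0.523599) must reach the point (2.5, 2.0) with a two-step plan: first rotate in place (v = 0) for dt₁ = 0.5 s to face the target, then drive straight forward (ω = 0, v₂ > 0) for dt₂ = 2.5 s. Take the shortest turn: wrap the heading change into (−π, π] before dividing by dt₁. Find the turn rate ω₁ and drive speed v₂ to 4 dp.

ω₁ = 0.6288, v₂ = 2.6907

heading to target = atan2(2−-3, 2.5−-2) = 0.8380
Δθ = wrap(0.8380 − 0.5236) = 0.3144; ω₁ = Δθ/dt₁ = 0.6288
distance = √((2.5−-2)² + (2−-3)²) = 6.7268; v₂ = distance/dt₂ = 2.6907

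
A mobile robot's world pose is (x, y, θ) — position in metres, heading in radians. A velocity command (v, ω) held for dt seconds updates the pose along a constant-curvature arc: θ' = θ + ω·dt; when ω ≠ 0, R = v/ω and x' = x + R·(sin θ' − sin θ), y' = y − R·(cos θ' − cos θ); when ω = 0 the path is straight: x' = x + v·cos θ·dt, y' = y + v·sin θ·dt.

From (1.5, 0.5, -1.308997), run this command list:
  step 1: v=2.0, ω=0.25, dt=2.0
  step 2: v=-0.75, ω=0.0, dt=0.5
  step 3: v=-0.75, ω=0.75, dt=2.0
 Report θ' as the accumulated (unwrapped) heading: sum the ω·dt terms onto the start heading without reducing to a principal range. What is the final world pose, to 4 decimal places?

step 1: θ'=-0.8090 (R=8.0000) → pose (3.4386, -2.9512, -0.8090)
step 2: θ'=-0.8090 (straight) → pose (3.1798, -2.6799, -0.8090)
step 3: θ'=0.6910 (R=-1.0000) → pose (1.8189, -2.5995, 0.6910)

(1.8189, -2.5995, 0.6910)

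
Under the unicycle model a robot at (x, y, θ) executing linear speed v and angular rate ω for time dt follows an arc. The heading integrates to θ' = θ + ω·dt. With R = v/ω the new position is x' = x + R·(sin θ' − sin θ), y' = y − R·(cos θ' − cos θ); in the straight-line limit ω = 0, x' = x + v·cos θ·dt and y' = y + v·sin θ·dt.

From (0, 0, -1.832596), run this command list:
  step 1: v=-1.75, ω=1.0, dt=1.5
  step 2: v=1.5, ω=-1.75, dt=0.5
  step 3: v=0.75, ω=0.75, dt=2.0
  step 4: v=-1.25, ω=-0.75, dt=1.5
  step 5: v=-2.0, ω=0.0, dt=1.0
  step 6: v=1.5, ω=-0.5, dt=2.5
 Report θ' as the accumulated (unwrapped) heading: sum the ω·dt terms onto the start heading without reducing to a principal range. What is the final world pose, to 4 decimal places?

(-2.0372, -0.5353, -2.0826)

step 1: θ'=-0.3326 (R=-1.7500) → pose (-1.1190, 2.1070, -0.3326)
step 2: θ'=-1.2076 (R=-0.8571) → pose (-0.5976, 1.6014, -1.2076)
step 3: θ'=0.2924 (R=1.0000) → pose (0.6254, 0.9991, 0.2924)
step 4: θ'=-0.8326 (R=1.6667) → pose (-1.0878, 1.4734, -0.8326)
step 5: θ'=-0.8326 (straight) → pose (-2.4337, 2.9528, -0.8326)
step 6: θ'=-2.0826 (R=-3.0000) → pose (-2.0372, -0.5353, -2.0826)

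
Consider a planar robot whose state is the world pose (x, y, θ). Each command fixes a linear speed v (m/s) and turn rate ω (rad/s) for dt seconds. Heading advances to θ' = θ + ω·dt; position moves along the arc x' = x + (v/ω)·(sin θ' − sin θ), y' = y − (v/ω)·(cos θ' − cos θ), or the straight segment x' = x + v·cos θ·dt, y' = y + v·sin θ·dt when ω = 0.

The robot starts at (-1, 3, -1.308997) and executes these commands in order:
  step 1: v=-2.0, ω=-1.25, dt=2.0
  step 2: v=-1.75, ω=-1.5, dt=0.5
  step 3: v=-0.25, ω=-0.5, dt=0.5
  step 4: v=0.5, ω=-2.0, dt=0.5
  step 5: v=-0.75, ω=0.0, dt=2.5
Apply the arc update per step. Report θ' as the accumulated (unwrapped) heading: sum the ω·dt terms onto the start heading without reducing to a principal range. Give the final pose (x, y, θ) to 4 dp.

(0.4368, 3.1502, -5.8090)

step 1: θ'=-3.8090 (R=1.6000) → pose (1.5358, 4.6708, -3.8090)
step 2: θ'=-4.5590 (R=1.1667) → pose (1.9667, 3.9327, -4.5590)
step 3: θ'=-4.8090 (R=0.5000) → pose (1.9702, 3.8081, -4.8090)
step 4: θ'=-5.8090 (R=-0.2500) → pose (2.1049, 4.0064, -5.8090)
step 5: θ'=-5.8090 (straight) → pose (0.4368, 3.1502, -5.8090)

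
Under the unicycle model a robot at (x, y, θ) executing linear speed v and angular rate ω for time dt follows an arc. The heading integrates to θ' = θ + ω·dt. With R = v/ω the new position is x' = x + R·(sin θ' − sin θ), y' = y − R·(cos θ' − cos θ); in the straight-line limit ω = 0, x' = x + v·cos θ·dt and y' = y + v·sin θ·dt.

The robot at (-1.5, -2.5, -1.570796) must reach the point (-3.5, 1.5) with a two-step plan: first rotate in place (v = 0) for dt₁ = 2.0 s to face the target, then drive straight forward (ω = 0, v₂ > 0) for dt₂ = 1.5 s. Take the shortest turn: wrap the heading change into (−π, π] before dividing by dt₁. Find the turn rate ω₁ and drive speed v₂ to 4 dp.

heading to target = atan2(1.5−-2.5, -3.5−-1.5) = 2.0344
Δθ = wrap(2.0344 − -1.5708) = -2.6779; ω₁ = Δθ/dt₁ = -1.3390
distance = √((-3.5−-1.5)² + (1.5−-2.5)²) = 4.4721; v₂ = distance/dt₂ = 2.9814

ω₁ = -1.3390, v₂ = 2.9814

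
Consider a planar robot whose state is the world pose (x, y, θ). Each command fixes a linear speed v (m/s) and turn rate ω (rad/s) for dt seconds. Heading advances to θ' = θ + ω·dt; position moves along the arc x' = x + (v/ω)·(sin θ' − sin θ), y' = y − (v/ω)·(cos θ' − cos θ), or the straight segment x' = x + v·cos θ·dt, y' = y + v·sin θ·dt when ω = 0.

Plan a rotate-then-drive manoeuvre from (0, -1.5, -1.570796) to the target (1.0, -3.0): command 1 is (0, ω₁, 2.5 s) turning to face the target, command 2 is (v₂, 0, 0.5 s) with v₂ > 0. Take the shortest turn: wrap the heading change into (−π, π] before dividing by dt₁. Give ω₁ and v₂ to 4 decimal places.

heading to target = atan2(-3−-1.5, 1−0) = -0.9828
Δθ = wrap(-0.9828 − -1.5708) = 0.5880; ω₁ = Δθ/dt₁ = 0.2352
distance = √((1−0)² + (-3−-1.5)²) = 1.8028; v₂ = distance/dt₂ = 3.6056

ω₁ = 0.2352, v₂ = 3.6056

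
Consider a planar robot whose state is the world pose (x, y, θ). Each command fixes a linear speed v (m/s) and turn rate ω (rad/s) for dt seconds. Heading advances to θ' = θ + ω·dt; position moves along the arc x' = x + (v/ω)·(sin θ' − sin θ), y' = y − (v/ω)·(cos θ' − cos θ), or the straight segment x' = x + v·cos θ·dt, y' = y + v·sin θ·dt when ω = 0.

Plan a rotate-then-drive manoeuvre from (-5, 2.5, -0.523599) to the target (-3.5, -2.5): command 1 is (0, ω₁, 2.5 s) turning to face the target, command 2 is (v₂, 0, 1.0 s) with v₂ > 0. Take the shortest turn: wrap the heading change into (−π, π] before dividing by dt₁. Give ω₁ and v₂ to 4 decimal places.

ω₁ = -0.3023, v₂ = 5.2202

heading to target = atan2(-2.5−2.5, -3.5−-5) = -1.2793
Δθ = wrap(-1.2793 − -0.5236) = -0.7557; ω₁ = Δθ/dt₁ = -0.3023
distance = √((-3.5−-5)² + (-2.5−2.5)²) = 5.2202; v₂ = distance/dt₂ = 5.2202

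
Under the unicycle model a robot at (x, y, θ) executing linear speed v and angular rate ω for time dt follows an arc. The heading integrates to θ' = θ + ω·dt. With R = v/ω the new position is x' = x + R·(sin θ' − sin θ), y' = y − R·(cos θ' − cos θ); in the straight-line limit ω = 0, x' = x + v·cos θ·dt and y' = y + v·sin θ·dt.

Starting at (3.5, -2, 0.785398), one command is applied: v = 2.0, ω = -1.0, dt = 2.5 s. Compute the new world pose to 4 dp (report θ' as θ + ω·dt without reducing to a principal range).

θ' = 0.7854 + -1.0·2.5 = -1.7146
R = v/ω = 2.0/-1.0 = -2.0000
x' = 3.5 + -2.0000·(sin -1.7146 − sin 0.7854) = 6.8936
y' = -2 − -2.0000·(cos -1.7146 − cos 0.7854) = -3.7008

(6.8936, -3.7008, -1.7146)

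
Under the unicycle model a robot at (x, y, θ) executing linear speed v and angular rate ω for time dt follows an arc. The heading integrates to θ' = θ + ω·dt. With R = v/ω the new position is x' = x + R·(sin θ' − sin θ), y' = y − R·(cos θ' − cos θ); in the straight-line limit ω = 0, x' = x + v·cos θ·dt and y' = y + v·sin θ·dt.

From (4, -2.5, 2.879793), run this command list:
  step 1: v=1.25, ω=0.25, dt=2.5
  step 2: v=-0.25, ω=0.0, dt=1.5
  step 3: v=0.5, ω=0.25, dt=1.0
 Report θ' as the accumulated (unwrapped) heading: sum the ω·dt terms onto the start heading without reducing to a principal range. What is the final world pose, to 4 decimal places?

step 1: θ'=3.5048 (R=5.0000) → pose (0.9296, -2.6558, 3.5048)
step 2: θ'=3.5048 (straight) → pose (1.2801, -2.5226, 3.5048)
step 3: θ'=3.7548 (R=2.0000) → pose (0.8397, -2.7565, 3.7548)

(0.8397, -2.7565, 3.7548)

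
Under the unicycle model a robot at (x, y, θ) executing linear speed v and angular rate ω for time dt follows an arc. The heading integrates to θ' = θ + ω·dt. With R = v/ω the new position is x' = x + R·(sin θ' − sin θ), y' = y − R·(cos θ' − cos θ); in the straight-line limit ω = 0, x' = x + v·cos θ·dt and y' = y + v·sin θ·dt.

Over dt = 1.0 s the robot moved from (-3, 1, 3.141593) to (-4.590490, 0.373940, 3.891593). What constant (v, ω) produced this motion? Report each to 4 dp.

v = 1.7500, ω = 0.7500

Δθ = 3.891593 − 3.141593 = 0.750000
ω = Δθ/dt = 0.750000/1.0 = 0.7500
R = Δx/(sin θ' − sin θ) = 2.3333
v = R·ω = 2.3333·0.7500 = 1.7500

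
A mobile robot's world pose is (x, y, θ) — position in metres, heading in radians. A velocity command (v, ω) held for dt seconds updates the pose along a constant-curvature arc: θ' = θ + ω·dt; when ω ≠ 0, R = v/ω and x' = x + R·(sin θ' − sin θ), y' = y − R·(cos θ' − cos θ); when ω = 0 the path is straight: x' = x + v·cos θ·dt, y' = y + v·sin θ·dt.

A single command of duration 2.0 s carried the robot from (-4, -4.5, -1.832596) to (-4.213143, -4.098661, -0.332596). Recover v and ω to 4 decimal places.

v = -0.2500, ω = 0.7500

Δθ = -0.332596 − -1.832596 = 1.500000
ω = Δθ/dt = 1.500000/2.0 = 0.7500
R = −Δy/(cos θ' − cos θ) = -0.3333
v = R·ω = -0.3333·0.7500 = -0.2500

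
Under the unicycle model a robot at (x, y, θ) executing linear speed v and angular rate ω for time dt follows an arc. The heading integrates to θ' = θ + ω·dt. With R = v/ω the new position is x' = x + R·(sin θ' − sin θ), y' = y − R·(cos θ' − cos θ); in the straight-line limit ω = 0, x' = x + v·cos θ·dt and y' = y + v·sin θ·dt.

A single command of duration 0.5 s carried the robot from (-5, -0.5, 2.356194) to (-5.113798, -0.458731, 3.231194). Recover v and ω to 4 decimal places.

Δθ = 3.231194 − 2.356194 = 0.875000
ω = Δθ/dt = 0.875000/0.5 = 1.7500
R = Δx/(sin θ' − sin θ) = 0.1429
v = R·ω = 0.1429·1.7500 = 0.2500

v = 0.2500, ω = 1.7500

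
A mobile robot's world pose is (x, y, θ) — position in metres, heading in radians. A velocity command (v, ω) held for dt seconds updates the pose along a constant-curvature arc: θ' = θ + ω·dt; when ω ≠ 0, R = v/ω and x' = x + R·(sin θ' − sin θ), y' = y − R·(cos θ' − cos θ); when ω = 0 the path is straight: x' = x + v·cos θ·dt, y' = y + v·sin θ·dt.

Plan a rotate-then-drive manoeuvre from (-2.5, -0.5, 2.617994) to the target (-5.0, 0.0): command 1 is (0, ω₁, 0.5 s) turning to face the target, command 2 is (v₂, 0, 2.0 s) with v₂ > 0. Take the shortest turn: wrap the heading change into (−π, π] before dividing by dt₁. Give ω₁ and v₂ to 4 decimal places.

ω₁ = 0.6524, v₂ = 1.2748

heading to target = atan2(0−-0.5, -5−-2.5) = 2.9442
Δθ = wrap(2.9442 − 2.6180) = 0.3262; ω₁ = Δθ/dt₁ = 0.6524
distance = √((-5−-2.5)² + (0−-0.5)²) = 2.5495; v₂ = distance/dt₂ = 1.2748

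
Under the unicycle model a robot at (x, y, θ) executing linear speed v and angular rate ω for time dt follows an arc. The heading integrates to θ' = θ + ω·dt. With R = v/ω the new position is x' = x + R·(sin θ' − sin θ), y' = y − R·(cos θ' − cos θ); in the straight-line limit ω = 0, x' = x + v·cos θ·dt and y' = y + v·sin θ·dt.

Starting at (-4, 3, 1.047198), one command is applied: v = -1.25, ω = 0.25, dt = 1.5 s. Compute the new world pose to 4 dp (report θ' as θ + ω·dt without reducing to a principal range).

(-4.6148, 1.2403, 1.4222)

θ' = 1.0472 + 0.25·1.5 = 1.4222
R = v/ω = -1.25/0.25 = -5.0000
x' = -4 + -5.0000·(sin 1.4222 − sin 1.0472) = -4.6148
y' = 3 − -5.0000·(cos 1.4222 − cos 1.0472) = 1.2403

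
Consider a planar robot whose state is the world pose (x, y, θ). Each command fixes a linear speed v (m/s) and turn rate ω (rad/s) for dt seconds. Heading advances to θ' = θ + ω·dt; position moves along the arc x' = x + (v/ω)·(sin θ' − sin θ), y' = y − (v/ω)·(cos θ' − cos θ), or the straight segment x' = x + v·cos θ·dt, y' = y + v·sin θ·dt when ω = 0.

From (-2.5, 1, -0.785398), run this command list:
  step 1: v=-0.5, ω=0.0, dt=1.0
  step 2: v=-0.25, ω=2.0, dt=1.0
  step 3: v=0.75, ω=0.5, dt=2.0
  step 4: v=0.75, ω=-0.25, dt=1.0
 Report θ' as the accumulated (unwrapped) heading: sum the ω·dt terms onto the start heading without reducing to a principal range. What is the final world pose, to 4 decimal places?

(-3.6361, 3.3818, 1.9646)

step 1: θ'=-0.7854 (straight) → pose (-2.8536, 1.3536, -0.7854)
step 2: θ'=1.2146 (R=-0.1250) → pose (-3.0591, 1.3088, 1.2146)
step 3: θ'=2.2146 (R=1.5000) → pose (-3.2652, 2.7322, 2.2146)
step 4: θ'=1.9646 (R=-3.0000) → pose (-3.6361, 3.3818, 1.9646)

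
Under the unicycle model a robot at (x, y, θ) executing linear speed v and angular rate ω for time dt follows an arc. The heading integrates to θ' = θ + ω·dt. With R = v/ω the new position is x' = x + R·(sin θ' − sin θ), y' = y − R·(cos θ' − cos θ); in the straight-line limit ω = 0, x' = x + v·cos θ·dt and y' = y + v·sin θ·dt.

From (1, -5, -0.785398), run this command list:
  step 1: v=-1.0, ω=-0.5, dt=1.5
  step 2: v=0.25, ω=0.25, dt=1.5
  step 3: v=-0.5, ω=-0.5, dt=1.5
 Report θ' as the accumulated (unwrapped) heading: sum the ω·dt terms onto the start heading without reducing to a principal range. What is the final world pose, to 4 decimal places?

step 1: θ'=-1.5354 (R=2.0000) → pose (0.4155, -3.6566, -1.5354)
step 2: θ'=-1.1604 (R=1.0000) → pose (0.4979, -4.0202, -1.1604)
step 3: θ'=-1.9104 (R=1.0000) → pose (0.4720, -3.2881, -1.9104)

(0.4720, -3.2881, -1.9104)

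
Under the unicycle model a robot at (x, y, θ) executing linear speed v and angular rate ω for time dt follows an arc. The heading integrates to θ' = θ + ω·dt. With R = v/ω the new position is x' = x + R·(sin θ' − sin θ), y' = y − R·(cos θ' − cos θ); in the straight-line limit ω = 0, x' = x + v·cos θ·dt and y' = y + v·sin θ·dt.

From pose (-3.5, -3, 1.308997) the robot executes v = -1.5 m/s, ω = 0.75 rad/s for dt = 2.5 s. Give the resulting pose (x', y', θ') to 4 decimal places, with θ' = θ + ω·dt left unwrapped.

(-1.4834, -5.5158, 3.1840)

θ' = 1.3090 + 0.75·2.5 = 3.1840
R = v/ω = -1.5/0.75 = -2.0000
x' = -3.5 + -2.0000·(sin 3.1840 − sin 1.3090) = -1.4834
y' = -3 − -2.0000·(cos 3.1840 − cos 1.3090) = -5.5158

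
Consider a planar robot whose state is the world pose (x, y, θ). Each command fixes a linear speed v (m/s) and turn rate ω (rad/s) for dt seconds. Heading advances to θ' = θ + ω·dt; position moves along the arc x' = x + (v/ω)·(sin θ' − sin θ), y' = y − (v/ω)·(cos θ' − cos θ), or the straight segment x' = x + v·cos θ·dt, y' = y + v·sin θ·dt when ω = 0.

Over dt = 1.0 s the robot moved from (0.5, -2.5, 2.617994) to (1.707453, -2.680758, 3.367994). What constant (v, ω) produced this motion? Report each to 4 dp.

Δθ = 3.367994 − 2.617994 = 0.750000
ω = Δθ/dt = 0.750000/1.0 = 0.7500
R = Δx/(sin θ' − sin θ) = -1.6667
v = R·ω = -1.6667·0.7500 = -1.2500

v = -1.2500, ω = 0.7500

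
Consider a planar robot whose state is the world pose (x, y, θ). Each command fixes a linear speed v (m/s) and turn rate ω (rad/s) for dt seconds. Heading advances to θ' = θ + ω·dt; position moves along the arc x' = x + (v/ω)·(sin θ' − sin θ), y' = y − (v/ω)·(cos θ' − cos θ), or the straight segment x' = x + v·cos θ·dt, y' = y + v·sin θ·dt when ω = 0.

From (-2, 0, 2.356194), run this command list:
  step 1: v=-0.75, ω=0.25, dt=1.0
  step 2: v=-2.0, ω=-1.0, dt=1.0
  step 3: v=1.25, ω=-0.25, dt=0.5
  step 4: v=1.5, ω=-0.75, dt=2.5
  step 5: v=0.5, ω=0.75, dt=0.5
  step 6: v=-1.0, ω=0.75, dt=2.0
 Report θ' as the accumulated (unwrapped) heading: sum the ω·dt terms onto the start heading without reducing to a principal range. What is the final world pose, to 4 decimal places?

(1.2357, -1.0806, 1.4812)

step 1: θ'=2.6062 (R=-3.0000) → pose (-1.4092, -0.4589, 2.6062)
step 2: θ'=1.6062 (R=2.0000) → pose (-0.4309, -2.1082, 1.6062)
step 3: θ'=1.4812 (R=-5.0000) → pose (-0.4139, -1.4839, 1.4812)
step 4: θ'=-0.3938 (R=-2.0000) → pose (2.3455, 0.1841, -0.3938)
step 5: θ'=-0.0188 (R=0.6667) → pose (2.5887, 0.1332, -0.0188)
step 6: θ'=1.4812 (R=-1.3333) → pose (1.2357, -1.0806, 1.4812)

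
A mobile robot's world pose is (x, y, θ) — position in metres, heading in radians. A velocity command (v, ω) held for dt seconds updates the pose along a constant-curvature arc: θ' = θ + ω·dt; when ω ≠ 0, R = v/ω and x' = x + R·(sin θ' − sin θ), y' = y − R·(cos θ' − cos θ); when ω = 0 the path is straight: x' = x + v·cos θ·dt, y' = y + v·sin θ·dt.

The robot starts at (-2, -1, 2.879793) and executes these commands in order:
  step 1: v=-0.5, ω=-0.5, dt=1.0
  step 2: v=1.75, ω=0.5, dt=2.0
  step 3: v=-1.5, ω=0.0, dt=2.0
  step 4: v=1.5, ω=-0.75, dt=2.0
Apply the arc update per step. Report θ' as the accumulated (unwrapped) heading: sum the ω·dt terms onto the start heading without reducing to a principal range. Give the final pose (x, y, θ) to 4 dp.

(-4.2721, 1.6694, 1.8798)

step 1: θ'=2.3798 (R=1.0000) → pose (-1.5686, -1.2423, 2.3798)
step 2: θ'=3.3798 (R=3.5000) → pose (-4.8102, -0.3737, 3.3798)
step 3: θ'=3.3798 (straight) → pose (-1.8949, 0.3341, 3.3798)
step 4: θ'=1.8798 (R=-2.0000) → pose (-4.2721, 1.6694, 1.8798)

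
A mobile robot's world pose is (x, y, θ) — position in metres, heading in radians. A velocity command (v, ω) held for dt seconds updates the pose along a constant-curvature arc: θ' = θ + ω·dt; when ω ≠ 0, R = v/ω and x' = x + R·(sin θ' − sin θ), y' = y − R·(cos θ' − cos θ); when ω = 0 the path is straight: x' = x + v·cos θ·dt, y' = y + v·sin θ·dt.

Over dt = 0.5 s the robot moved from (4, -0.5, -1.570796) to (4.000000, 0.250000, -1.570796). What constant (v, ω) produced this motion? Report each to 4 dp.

Δθ = -1.570796 − -1.570796 = 0.000000
ω = Δθ/dt = 0.000000/0.5 = 0.0000
ω = 0 → v = (Δx·cos θ + Δy·sin θ)/dt = -1.5000

v = -1.5000, ω = 0.0000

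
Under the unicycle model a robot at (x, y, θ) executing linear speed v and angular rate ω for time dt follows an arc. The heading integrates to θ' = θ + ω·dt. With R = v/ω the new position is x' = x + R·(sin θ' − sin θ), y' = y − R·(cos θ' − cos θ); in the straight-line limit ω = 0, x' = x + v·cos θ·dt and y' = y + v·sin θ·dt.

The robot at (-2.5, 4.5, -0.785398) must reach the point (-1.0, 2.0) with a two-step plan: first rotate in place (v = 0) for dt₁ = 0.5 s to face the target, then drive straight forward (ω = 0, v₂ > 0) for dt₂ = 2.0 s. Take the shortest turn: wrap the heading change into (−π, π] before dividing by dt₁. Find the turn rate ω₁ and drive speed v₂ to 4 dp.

ω₁ = -0.4900, v₂ = 1.4577

heading to target = atan2(2−4.5, -1−-2.5) = -1.0304
Δθ = wrap(-1.0304 − -0.7854) = -0.2450; ω₁ = Δθ/dt₁ = -0.4900
distance = √((-1−-2.5)² + (2−4.5)²) = 2.9155; v₂ = distance/dt₂ = 1.4577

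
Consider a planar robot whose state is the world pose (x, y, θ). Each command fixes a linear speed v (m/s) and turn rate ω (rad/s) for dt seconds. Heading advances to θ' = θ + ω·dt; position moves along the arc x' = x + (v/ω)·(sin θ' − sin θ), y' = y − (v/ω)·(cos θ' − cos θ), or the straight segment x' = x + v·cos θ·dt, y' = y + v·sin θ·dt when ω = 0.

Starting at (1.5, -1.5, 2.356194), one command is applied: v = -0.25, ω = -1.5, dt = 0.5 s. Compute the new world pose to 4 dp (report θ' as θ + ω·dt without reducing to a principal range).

θ' = 2.3562 + -1.5·0.5 = 1.6062
R = v/ω = -0.25/-1.5 = 0.1667
x' = 1.5 + 0.1667·(sin 1.6062 − sin 2.3562) = 1.5487
y' = -1.5 − 0.1667·(cos 1.6062 − cos 2.3562) = -1.6120

(1.5487, -1.6120, 1.6062)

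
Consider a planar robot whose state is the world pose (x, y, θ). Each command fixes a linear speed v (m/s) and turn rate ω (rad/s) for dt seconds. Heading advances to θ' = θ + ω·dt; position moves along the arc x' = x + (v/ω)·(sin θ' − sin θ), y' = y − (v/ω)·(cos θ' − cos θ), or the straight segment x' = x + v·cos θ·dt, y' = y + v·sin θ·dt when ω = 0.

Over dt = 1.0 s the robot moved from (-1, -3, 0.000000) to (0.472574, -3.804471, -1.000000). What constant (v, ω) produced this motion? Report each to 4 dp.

Δθ = -1.000000 − 0.000000 = -1.000000
ω = Δθ/dt = -1.000000/1.0 = -1.0000
R = Δx/(sin θ' − sin θ) = -1.7500
v = R·ω = -1.7500·-1.0000 = 1.7500

v = 1.7500, ω = -1.0000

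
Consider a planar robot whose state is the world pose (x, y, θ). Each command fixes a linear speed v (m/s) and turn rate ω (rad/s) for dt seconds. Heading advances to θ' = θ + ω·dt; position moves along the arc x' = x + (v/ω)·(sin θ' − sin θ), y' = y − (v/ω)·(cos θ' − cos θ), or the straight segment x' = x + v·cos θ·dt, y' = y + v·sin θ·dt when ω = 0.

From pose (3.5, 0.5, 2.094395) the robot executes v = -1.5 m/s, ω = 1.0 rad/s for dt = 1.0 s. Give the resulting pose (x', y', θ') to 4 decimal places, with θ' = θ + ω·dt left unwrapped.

(4.7283, -0.2483, 3.0944)

θ' = 2.0944 + 1.0·1.0 = 3.0944
R = v/ω = -1.5/1.0 = -1.5000
x' = 3.5 + -1.5000·(sin 3.0944 − sin 2.0944) = 4.7283
y' = 0.5 − -1.5000·(cos 3.0944 − cos 2.0944) = -0.2483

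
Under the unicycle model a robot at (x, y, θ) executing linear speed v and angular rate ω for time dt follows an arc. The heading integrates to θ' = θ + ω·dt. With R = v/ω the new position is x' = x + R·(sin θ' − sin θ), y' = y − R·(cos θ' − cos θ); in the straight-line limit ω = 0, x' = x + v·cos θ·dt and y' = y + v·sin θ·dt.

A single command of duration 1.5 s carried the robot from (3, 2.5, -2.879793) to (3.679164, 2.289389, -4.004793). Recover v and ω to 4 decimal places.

Δθ = -4.004793 − -2.879793 = -1.125000
ω = Δθ/dt = -1.125000/1.5 = -0.7500
R = Δx/(sin θ' − sin θ) = 0.6667
v = R·ω = 0.6667·-0.7500 = -0.5000

v = -0.5000, ω = -0.7500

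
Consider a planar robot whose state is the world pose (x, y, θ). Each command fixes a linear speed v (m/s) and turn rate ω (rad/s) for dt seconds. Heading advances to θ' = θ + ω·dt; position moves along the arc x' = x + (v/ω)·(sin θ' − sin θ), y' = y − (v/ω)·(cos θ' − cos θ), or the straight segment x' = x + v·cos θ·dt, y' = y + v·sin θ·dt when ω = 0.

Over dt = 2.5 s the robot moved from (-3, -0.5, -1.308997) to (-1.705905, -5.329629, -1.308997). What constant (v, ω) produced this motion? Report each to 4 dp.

v = 2.0000, ω = 0.0000

Δθ = -1.308997 − -1.308997 = 0.000000
ω = Δθ/dt = 0.000000/2.5 = 0.0000
ω = 0 → v = (Δx·cos θ + Δy·sin θ)/dt = 2.0000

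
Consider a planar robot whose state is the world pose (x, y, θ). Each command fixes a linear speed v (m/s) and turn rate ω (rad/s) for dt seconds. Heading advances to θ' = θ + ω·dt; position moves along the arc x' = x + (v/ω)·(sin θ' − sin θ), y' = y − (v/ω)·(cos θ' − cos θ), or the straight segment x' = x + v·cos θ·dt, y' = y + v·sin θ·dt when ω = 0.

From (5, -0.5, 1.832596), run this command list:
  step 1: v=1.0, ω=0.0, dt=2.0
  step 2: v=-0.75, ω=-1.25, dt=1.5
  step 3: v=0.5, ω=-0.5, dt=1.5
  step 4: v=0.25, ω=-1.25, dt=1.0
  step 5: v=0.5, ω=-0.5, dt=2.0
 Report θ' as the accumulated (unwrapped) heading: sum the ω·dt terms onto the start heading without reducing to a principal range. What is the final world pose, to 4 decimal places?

(3.7910, -0.3919, -3.0424)

step 1: θ'=1.8326 (straight) → pose (4.4824, 1.4319, 1.8326)
step 2: θ'=-0.0424 (R=0.6000) → pose (3.8774, 0.6771, -0.0424)
step 3: θ'=-0.7924 (R=-1.0000) → pose (4.5470, 0.3801, -0.7924)
step 4: θ'=-2.0424 (R=-0.2000) → pose (4.5828, 0.1488, -2.0424)
step 5: θ'=-3.0424 (R=-1.0000) → pose (3.7910, -0.3919, -3.0424)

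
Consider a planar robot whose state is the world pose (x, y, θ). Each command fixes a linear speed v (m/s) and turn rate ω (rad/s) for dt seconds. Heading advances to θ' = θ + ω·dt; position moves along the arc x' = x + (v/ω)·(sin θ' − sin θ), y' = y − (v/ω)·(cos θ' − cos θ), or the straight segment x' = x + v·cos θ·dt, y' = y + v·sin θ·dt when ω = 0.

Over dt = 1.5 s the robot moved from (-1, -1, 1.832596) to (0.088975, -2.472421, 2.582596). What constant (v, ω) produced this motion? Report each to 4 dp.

Δθ = 2.582596 − 1.832596 = 0.750000
ω = Δθ/dt = 0.750000/1.5 = 0.5000
R = −Δy/(cos θ' − cos θ) = -2.5000
v = R·ω = -2.5000·0.5000 = -1.2500

v = -1.2500, ω = 0.5000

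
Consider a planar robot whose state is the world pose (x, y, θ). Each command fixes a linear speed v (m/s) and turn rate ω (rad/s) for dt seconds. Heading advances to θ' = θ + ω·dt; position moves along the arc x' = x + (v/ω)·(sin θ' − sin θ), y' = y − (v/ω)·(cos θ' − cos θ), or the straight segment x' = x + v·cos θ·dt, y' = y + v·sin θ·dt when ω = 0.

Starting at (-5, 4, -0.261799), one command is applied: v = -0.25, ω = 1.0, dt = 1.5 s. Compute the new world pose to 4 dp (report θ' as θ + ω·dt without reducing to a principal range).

θ' = -0.2618 + 1.0·1.5 = 1.2382
R = v/ω = -0.25/1.0 = -0.2500
x' = -5 + -0.2500·(sin 1.2382 − sin -0.2618) = -5.3010
y' = 4 − -0.2500·(cos 1.2382 − cos -0.2618) = 3.8401

(-5.3010, 3.8401, 1.2382)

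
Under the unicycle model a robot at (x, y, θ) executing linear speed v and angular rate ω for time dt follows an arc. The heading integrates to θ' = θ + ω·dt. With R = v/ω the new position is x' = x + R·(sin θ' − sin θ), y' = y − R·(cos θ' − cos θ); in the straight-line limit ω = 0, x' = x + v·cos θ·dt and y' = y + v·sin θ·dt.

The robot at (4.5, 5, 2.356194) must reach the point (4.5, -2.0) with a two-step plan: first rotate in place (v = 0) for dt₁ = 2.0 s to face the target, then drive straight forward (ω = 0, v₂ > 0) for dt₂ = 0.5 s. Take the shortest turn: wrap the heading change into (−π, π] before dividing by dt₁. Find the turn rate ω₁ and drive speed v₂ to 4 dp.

ω₁ = 1.1781, v₂ = 14.0000

heading to target = atan2(-2−5, 4.5−4.5) = -1.5708
Δθ = wrap(-1.5708 − 2.3562) = 2.3562; ω₁ = Δθ/dt₁ = 1.1781
distance = √((4.5−4.5)² + (-2−5)²) = 7.0000; v₂ = distance/dt₂ = 14.0000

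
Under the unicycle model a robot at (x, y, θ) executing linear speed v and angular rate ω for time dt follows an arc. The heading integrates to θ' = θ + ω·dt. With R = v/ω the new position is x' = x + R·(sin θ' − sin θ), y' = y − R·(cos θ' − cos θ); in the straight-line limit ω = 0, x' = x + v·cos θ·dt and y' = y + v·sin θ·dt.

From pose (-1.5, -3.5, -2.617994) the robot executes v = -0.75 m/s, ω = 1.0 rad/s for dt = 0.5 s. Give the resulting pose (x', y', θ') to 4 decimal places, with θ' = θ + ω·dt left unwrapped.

θ' = -2.6180 + 1.0·0.5 = -2.1180
R = v/ω = -0.75/1.0 = -0.7500
x' = -1.5 + -0.7500·(sin -2.1180 − sin -2.6180) = -1.2345
y' = -3.5 − -0.7500·(cos -2.1180 − cos -2.6180) = -3.2407

(-1.2345, -3.2407, -2.1180)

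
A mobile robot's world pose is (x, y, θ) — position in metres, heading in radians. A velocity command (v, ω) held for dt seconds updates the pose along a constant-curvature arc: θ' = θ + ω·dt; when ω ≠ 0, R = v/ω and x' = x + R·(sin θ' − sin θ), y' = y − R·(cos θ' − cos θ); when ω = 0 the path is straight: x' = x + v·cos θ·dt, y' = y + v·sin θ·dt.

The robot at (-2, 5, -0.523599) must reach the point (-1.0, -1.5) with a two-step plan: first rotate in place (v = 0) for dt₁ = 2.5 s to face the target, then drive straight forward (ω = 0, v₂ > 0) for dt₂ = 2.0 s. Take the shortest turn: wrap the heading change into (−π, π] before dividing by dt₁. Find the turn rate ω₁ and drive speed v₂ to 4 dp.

heading to target = atan2(-1.5−5, -1−-2) = -1.4181
Δθ = wrap(-1.4181 − -0.5236) = -0.8945; ω₁ = Δθ/dt₁ = -0.3578
distance = √((-1−-2)² + (-1.5−5)²) = 6.5765; v₂ = distance/dt₂ = 3.2882

ω₁ = -0.3578, v₂ = 3.2882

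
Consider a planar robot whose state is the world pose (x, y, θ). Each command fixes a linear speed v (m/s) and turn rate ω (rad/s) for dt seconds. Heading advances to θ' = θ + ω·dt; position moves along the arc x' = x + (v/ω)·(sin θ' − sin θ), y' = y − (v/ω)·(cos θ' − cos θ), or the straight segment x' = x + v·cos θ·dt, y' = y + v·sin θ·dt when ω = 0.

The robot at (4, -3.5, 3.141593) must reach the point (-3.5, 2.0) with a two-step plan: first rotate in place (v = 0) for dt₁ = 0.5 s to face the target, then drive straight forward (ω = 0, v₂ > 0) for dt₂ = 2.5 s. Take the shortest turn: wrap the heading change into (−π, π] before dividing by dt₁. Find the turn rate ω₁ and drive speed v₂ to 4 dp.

heading to target = atan2(2−-3.5, -3.5−4) = 2.5088
Δθ = wrap(2.5088 − 3.1416) = -0.6327; ω₁ = Δθ/dt₁ = -1.2655
distance = √((-3.5−4)² + (2−-3.5)²) = 9.3005; v₂ = distance/dt₂ = 3.7202

ω₁ = -1.2655, v₂ = 3.7202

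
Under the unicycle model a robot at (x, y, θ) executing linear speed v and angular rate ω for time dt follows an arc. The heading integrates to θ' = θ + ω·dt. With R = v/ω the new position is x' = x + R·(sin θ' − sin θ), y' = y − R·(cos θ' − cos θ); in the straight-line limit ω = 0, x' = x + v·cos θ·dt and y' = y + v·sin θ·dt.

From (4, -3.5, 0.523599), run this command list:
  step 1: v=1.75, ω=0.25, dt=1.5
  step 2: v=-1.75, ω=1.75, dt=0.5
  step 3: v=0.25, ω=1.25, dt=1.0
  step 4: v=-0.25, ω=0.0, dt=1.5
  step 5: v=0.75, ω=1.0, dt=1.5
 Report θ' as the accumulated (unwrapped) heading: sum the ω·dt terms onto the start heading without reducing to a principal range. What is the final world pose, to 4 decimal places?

(5.1552, -3.1107, 4.5236)

step 1: θ'=0.8986 (R=7.0000) → pose (5.9772, -1.7968, 0.8986)
step 2: θ'=1.7736 (R=-1.0000) → pose (5.7801, -2.6209, 1.7736)
step 3: θ'=3.0236 (R=0.2000) → pose (5.6078, -2.4626, 3.0236)
step 4: θ'=3.0236 (straight) → pose (5.9802, -2.5067, 3.0236)
step 5: θ'=4.5236 (R=0.7500) → pose (5.1552, -3.1107, 4.5236)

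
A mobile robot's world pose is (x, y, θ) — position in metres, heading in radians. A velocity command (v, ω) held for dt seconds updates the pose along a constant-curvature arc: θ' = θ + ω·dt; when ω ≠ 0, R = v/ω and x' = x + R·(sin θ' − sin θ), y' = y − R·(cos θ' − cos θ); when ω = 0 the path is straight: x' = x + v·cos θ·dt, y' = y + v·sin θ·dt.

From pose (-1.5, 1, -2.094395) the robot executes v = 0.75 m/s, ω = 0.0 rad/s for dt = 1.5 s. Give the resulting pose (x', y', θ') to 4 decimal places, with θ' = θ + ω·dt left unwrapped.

(-2.0625, 0.0257, -2.0944)

θ' = -2.0944 + 0.0·1.5 = -2.0944
ω = 0 → straight: x' = -1.5 + 0.75·cos(-2.0944)·1.5 = -2.0625
y' = 1 + 0.75·sin(-2.0944)·1.5 = 0.0257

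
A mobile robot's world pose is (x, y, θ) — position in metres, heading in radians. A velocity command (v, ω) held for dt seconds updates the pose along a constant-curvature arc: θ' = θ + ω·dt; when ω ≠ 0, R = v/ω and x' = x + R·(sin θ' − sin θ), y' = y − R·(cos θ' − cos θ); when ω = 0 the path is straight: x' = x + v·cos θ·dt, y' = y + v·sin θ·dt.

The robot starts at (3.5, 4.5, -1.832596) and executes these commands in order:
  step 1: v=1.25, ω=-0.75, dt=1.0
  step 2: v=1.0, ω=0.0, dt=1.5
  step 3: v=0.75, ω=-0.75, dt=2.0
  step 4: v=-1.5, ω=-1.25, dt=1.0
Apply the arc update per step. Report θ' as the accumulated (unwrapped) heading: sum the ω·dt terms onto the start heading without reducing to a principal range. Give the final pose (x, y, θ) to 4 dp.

step 1: θ'=-2.5826 (R=-1.6667) → pose (2.7740, 3.5184, -2.5826)
step 2: θ'=-2.5826 (straight) → pose (1.5023, 2.7229, -2.5826)
step 3: θ'=-4.0826 (R=-1.0000) → pose (0.1639, 2.9817, -4.0826)
step 4: θ'=-5.3326 (R=1.2000) → pose (0.1706, 1.5775, -5.3326)

(0.1706, 1.5775, -5.3326)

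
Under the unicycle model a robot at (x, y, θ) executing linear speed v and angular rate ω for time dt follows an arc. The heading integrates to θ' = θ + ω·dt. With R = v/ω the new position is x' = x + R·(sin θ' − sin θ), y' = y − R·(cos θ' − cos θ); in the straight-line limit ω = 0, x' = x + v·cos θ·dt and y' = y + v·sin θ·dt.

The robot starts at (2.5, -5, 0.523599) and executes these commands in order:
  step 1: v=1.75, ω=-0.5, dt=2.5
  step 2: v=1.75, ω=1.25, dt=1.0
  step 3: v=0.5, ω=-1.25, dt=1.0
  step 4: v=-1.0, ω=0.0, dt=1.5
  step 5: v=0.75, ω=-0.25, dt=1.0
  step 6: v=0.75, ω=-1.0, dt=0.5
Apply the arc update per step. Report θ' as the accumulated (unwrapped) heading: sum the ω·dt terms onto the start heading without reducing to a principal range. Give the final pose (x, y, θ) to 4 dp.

step 1: θ'=-0.7264 (R=-3.5000) → pose (6.5746, -5.4146, -0.7264)
step 2: θ'=0.5236 (R=1.4000) → pose (8.2045, -5.5804, 0.5236)
step 3: θ'=-0.7264 (R=-0.4000) → pose (8.6702, -5.6278, -0.7264)
step 4: θ'=-0.7264 (straight) → pose (7.5488, -4.6315, -0.7264)
step 5: θ'=-0.9764 (R=-3.0000) → pose (8.0417, -5.1942, -0.9764)
step 6: θ'=-1.4764 (R=-0.7500) → pose (8.1670, -5.5435, -1.4764)

(8.1670, -5.5435, -1.4764)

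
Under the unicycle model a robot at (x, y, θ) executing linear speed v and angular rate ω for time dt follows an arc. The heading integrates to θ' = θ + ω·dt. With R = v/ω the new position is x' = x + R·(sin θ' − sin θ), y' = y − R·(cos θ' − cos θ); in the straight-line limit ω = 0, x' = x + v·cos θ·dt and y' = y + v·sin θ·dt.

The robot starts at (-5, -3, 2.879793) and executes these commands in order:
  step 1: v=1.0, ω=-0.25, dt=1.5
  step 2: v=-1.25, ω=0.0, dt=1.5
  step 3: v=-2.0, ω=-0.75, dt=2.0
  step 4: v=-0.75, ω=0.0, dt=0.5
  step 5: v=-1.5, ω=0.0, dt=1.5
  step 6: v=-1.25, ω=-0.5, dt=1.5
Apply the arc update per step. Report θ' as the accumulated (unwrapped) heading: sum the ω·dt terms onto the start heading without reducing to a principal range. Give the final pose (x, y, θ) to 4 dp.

(-7.0583, -10.3355, 0.2548)

step 1: θ'=2.5048 (R=-4.0000) → pose (-6.3432, -2.3523, 2.5048)
step 2: θ'=2.5048 (straight) → pose (-4.8357, -3.4672, 2.5048)
step 3: θ'=1.0048 (R=2.6667) → pose (-4.1706, -7.0413, 1.0048)
step 4: θ'=1.0048 (straight) → pose (-4.3717, -7.3578, 1.0048)
step 5: θ'=1.0048 (straight) → pose (-5.5783, -9.2569, 1.0048)
step 6: θ'=0.2548 (R=2.5000) → pose (-7.0583, -10.3355, 0.2548)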